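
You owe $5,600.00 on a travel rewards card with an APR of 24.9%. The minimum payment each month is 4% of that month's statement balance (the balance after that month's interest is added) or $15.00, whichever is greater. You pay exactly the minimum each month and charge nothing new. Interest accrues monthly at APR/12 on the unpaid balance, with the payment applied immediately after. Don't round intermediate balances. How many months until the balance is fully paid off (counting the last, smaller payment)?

Monthly rate r = 24.9%/12 = 2.075% = 0.02075.
While 4% of the post-interest balance exceeds $15.00, each month B ← (B·(1+r))·(1 − 0.04), i.e. B shrinks by the factor (1+r)·0.96 = 0.97992.
This holds for months 1–135. Entering month 136 the balance is $362.18; 4% of the post-interest balance is now below $15.00, so the flat $15.00 minimum applies from here.
From month 136 a fixed $15.00 at rate r clears $362.18 in 34 more payments. Total: 135 + 34 = 169 months.

169 months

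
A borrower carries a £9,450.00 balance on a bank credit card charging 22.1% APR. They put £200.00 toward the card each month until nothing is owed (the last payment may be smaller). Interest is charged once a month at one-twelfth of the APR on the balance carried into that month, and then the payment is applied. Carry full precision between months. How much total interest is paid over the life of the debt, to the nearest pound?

Monthly rate r = 22.1%/12 = 1.84167% = 0.0184167.
Payoff takes n = ⌈−ln(1 − rB₀/P)/ln(1+r)⌉ = ⌈111.877⌉ = 112 payments; the last is £175.66.
Total paid = 111·£200.00 + £175.66 = £22,375.66.
Total interest = total paid − principal = £22,375.66 − £9,450.00 = £12,925.66.

£12,926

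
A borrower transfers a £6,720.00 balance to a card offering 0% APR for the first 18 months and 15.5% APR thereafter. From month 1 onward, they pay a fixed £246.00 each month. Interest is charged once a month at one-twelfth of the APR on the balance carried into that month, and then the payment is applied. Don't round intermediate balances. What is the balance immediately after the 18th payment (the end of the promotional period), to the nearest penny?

£2,292.00

Promo months 1–18 at r₀ = 0%/12 = 0; months 19+ at r₁ = 15.5%/12 = 0.0129167.
After month 18 (no interest yet): B = £6,720.00 − 18·£246.00 = £2,292.00.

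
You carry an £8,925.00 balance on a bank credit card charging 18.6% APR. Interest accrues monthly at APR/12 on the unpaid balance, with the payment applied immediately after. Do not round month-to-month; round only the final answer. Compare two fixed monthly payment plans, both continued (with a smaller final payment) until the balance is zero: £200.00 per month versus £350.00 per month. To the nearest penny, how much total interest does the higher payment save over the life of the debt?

£3,855.15

Monthly rate r = 18.6%/12 = 1.55% = 0.0155.
At £200.00/mo: n = ⌈−ln(1 − rB₀/P)/ln(1+r)⌉ = 77 payments (last £100.22); total interest = total paid − £8,925.00 = £6,375.22.
At £350.00/mo: 33 payments (last £245.07); total interest £2,520.07.
Interest saved = £6,375.22 − £2,520.07 = £3,855.15.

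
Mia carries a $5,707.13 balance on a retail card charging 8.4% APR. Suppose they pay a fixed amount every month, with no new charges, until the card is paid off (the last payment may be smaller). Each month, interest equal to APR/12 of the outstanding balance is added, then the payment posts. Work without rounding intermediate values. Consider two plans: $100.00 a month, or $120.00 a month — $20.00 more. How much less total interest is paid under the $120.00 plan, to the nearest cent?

Monthly rate r = 8.4%/12 = 0.7% = 0.007.
At $100.00/mo: n = ⌈−ln(1 − rB₀/P)/ln(1+r)⌉ = 74 payments (last $11.09); total interest = total paid − $5,707.13 = $1,603.96.
At $120.00/mo: 59 payments (last $4.38); total interest $1,257.25.
Interest saved = $1,603.96 − $1,257.25 = $346.71.

$346.71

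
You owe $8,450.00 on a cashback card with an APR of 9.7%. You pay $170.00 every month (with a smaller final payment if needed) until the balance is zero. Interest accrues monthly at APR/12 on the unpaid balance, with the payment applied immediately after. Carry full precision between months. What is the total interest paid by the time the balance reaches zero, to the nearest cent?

$2,399.66

Monthly rate r = 9.7%/12 = 0.808333% = 0.00808333.
Payoff takes n = ⌈−ln(1 − rB₀/P)/ln(1+r)⌉ = ⌈63.821⌉ = 64 payments; the last is $139.66.
Total paid = 63·$170.00 + $139.66 = $10,849.66.
Total interest = total paid − principal = $10,849.66 − $8,450.00 = $2,399.66.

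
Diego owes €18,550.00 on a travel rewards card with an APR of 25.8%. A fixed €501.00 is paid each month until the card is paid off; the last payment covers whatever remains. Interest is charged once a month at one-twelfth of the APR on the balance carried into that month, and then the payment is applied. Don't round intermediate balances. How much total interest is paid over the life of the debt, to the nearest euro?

Monthly rate r = 25.8%/12 = 2.15% = 0.0215.
Payoff takes n = ⌈−ln(1 − rB₀/P)/ln(1+r)⌉ = ⌈74.742⌉ = 75 payments; the last is €372.69.
Total paid = 74·€501.00 + €372.69 = €37,446.69.
Total interest = total paid − principal = €37,446.69 − €18,550.00 = €18,896.69.

€18,897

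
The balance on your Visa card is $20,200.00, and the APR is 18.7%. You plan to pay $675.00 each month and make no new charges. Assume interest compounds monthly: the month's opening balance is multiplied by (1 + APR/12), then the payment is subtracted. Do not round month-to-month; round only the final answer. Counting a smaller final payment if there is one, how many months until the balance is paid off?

Monthly rate r = 18.7%/12 = 1.55833% = 0.0155833.
Recurrence: B ← B·(1+r) − $675.00.
Month 1: interest $314.78; balance after payment $19,839.78.
Month 2: interest $309.17; balance after payment $19,473.95.
Closed form: n = −ln(1 − rB₀/P)/ln(1+r) = −ln(0.53365)/ln(1.01558) ≈ 40.613, so the balance reaches zero during payment 41.

41 payments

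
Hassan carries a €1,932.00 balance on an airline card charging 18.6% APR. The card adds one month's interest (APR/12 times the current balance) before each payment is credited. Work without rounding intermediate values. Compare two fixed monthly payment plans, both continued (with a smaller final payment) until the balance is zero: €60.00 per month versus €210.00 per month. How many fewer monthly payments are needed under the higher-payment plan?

Monthly rate r = 18.6%/12 = 1.55% = 0.0155.
At €60.00/mo: n = ⌈−ln(1 − rB₀/P)/ln(1+r)⌉ = 45 payments (last €56.90); total interest = total paid − €1,932.00 = €764.90.
At €210.00/mo: 11 payments (last €0.55); total interest €168.55.
Payments saved = 45 − 11 = 34.

34 fewer payments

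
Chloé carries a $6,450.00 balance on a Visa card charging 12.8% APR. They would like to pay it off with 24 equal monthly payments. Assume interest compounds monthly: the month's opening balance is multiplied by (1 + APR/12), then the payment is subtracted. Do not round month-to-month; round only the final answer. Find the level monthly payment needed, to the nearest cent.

$306.04

Monthly rate r = 12.8%/12 = 1.06667% = 0.0106667.
Level-payment amortization: P = B₀·r / (1 − (1+r)^(−n)) = 6450.00·0.0106667 / (1 − 1.01067^(−24)).
Denominator 1 − (1+r)^(−24) = 0.224807814.
P = 68.8 / 0.224807814 ≈ 306.04.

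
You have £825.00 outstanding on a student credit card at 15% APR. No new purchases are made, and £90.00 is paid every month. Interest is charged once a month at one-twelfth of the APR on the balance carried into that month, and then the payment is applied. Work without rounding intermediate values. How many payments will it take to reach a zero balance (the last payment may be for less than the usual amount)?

10 payments

Monthly rate r = 15%/12 = 1.25% = 0.0125.
Recurrence: B ← B·(1+r) − £90.00.
Month 1: interest £10.31; balance after payment £745.31.
Month 2: interest £9.32; balance after payment £664.63.
Closed form: n = −ln(1 − rB₀/P)/ln(1+r) = −ln(0.88542)/ln(1.0125) ≈ 9.796, so the balance reaches zero during payment 10.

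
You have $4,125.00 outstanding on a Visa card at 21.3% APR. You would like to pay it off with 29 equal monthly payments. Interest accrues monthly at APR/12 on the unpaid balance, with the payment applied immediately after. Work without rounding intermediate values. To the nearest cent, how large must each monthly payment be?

Monthly rate r = 21.3%/12 = 1.775% = 0.01775.
Level-payment amortization: P = B₀·r / (1 − (1+r)^(−n)) = 4125.00·0.01775 / (1 − 1.01775^(−29)).
Denominator 1 − (1+r)^(−29) = 0.399645487.
P = 73.2188 / 0.399645487 ≈ 183.21.

$183.21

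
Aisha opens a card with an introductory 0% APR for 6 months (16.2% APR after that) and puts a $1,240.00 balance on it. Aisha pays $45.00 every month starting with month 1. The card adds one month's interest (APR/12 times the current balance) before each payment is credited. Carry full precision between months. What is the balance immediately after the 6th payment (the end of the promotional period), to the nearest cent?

Promo months 1–6 at r₀ = 0%/12 = 0; months 7+ at r₁ = 16.2%/12 = 0.0135.
After month 6 (no interest yet): B = $1,240.00 − 6·$45.00 = $970.00.

$970.00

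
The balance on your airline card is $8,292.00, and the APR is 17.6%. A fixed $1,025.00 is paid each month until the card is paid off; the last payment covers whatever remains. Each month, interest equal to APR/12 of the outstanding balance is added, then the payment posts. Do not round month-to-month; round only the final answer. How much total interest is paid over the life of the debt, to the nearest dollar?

Monthly rate r = 17.6%/12 = 1.46667% = 0.0146667.
Payoff takes n = ⌈−ln(1 − rB₀/P)/ln(1+r)⌉ = ⌈8.674⌉ = 9 payments; the last is $692.87.
Total paid = 8·$1,025.00 + $692.87 = $8,892.87.
Total interest = total paid − principal = $8,892.87 − $8,292.00 = $600.87.

$601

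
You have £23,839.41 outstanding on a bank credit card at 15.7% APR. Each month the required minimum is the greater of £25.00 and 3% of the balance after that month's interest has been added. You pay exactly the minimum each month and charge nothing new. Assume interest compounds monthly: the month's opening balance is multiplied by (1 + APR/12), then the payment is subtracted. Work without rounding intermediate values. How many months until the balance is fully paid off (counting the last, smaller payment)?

Monthly rate r = 15.7%/12 = 1.30833% = 0.0130833.
While 3% of the post-interest balance exceeds £25.00, each month B ← (B·(1+r))·(1 − 0.03), i.e. B shrinks by the factor (1+r)·0.97 = 0.98269.
This holds for months 1–193. Entering month 194 the balance is £819.89; 3% of the post-interest balance is now below £25.00, so the flat £25.00 minimum applies from here.
From month 194 a fixed £25.00 at rate r clears £819.89 in 44 more payments. Total: 193 + 44 = 237 months.

237 months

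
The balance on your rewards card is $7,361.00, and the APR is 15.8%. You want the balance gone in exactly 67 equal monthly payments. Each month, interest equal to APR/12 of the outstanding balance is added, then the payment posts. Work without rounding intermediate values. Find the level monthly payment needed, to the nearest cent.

$166.04

Monthly rate r = 15.8%/12 = 1.31667% = 0.0131667.
Level-payment amortization: P = B₀·r / (1 − (1+r)^(−n)) = 7361.00·0.0131667 / (1 − 1.01317^(−67)).
Denominator 1 − (1+r)^(−67) = 0.583725154.
P = 96.9198 / 0.583725154 ≈ 166.04.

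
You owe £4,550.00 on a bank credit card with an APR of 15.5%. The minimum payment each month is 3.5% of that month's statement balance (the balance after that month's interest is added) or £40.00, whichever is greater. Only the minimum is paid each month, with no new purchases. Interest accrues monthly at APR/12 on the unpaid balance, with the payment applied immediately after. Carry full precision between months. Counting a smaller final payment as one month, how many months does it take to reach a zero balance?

Monthly rate r = 15.5%/12 = 1.29167% = 0.0129167.
While 3.5% of the post-interest balance exceeds £40.00, each month B ← (B·(1+r))·(1 − 0.035), i.e. B shrinks by the factor (1+r)·0.965 = 0.97746.
This holds for months 1–62. Entering month 63 the balance is £1,107.33; 3.5% of the post-interest balance is now below £40.00, so the flat £40.00 minimum applies from here.
From month 63 a fixed £40.00 at rate r clears £1,107.33 in 35 more payments. Total: 62 + 35 = 97 months.

97 months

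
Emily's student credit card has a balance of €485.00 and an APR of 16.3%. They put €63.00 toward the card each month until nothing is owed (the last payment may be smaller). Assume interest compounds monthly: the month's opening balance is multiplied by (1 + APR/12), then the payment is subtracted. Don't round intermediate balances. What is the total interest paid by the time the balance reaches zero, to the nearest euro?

€31

Monthly rate r = 16.3%/12 = 1.35833% = 0.0135833.
Payoff takes n = ⌈−ln(1 − rB₀/P)/ln(1+r)⌉ = ⌈8.186⌉ = 9 payments; the last is €11.81.
Total paid = 8·€63.00 + €11.81 = €515.81.
Total interest = total paid − principal = €515.81 − €485.00 = €30.81.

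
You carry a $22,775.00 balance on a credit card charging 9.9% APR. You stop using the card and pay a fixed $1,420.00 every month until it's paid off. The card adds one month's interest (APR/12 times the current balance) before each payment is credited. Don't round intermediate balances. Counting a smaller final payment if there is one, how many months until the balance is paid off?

Monthly rate r = 9.9%/12 = 0.825% = 0.00825.
Recurrence: B ← B·(1+r) − $1,420.00.
Month 1: interest $187.89; balance after payment $21,542.89.
Month 2: interest $177.73; balance after payment $20,300.62.
Closed form: n = −ln(1 − rB₀/P)/ln(1+r) = −ln(0.86768)/ln(1.00825) ≈ 17.275, so the balance reaches zero during payment 18.

18 payments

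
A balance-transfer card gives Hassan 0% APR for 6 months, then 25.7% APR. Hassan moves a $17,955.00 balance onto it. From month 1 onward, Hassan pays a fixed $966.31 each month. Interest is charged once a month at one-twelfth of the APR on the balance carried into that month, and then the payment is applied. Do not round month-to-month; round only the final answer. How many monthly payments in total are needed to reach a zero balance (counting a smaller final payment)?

Promo months 1–6 at r₀ = 0%/12 = 0; months 7+ at r₁ = 25.7%/12 = 0.0214167.
After month 6 (no interest yet): B = $17,955.00 − 6·$966.31 = $12,157.14.
Then at r₁ with $966.31/mo: n₂ = −ln(1 − r₁·B/P)/ln(1+r₁) ≈ 14.82 → 15 more payments.

21 payments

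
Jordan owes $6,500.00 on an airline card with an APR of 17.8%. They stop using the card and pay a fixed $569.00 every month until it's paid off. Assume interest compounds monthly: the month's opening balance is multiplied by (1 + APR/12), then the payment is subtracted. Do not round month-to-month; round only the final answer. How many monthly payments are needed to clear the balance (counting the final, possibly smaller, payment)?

Monthly rate r = 17.8%/12 = 1.48333% = 0.0148333.
Recurrence: B ← B·(1+r) − $569.00.
Month 1: interest $96.42; balance after payment $6,027.42.
Month 2: interest $89.41; balance after payment $5,547.82.
Closed form: n = −ln(1 − rB₀/P)/ln(1+r) = −ln(0.83055)/ln(1.01483) ≈ 12.609, so the balance reaches zero during payment 13.

13 payments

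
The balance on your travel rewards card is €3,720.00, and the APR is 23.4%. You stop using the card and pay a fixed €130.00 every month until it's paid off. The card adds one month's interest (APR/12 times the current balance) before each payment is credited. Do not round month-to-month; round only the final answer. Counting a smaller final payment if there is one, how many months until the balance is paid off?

43 payments

Monthly rate r = 23.4%/12 = 1.95% = 0.0195.
Recurrence: B ← B·(1+r) − €130.00.
Month 1: interest €72.54; balance after payment €3,662.54.
Month 2: interest €71.42; balance after payment €3,603.96.
Closed form: n = −ln(1 − rB₀/P)/ln(1+r) = −ln(0.442)/ln(1.0195) ≈ 42.276, so the balance reaches zero during payment 43.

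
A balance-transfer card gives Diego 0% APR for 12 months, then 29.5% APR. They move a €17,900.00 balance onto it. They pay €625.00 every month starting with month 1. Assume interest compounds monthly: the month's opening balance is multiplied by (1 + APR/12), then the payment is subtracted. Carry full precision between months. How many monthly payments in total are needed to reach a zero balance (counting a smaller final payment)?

34 months

Promo months 1–12 at r₀ = 0%/12 = 0; months 13+ at r₁ = 29.5%/12 = 0.0245833.
After month 12 (no interest yet): B = €17,900.00 − 12·€625.00 = €10,400.00.
Then at r₁ with €625.00/mo: n₂ = −ln(1 − r₁·B/P)/ln(1+r₁) ≈ 21.66 → 22 more payments.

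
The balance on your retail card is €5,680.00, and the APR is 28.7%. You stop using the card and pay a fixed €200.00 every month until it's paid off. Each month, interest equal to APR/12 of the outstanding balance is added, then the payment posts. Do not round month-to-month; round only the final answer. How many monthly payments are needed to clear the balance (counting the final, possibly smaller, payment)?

Monthly rate r = 28.7%/12 = 2.39167% = 0.0239167.
Recurrence: B ← B·(1+r) − €200.00.
Month 1: interest €135.85; balance after payment €5,615.85.
Month 2: interest €134.31; balance after payment €5,550.16.
Closed form: n = −ln(1 − rB₀/P)/ln(1+r) = −ln(0.32077)/ln(1.02392) ≈ 48.108, so the balance reaches zero during payment 49.

49 months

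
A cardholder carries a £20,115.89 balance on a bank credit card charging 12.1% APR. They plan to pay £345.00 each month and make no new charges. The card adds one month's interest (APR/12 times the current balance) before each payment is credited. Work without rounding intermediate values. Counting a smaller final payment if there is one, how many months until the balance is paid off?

89 months

Monthly rate r = 12.1%/12 = 1.00833% = 0.0100833.
Recurrence: B ← B·(1+r) − £345.00.
Month 1: interest £202.84; balance after payment £19,973.73.
Month 2: interest £201.40; balance after payment £19,830.13.
Closed form: n = −ln(1 − rB₀/P)/ln(1+r) = −ln(0.41207)/ln(1.01008) ≈ 88.366, so the balance reaches zero during payment 89.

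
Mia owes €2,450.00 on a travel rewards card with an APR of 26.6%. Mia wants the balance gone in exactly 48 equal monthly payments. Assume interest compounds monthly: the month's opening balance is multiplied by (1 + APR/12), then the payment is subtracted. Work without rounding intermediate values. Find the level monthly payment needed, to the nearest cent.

€83.44

Monthly rate r = 26.6%/12 = 2.21667% = 0.0221667.
Level-payment amortization: P = B₀·r / (1 − (1+r)^(−n)) = 2450.00·0.0221667 / (1 − 1.02217^(−48)).
Denominator 1 − (1+r)^(−48) = 0.650893678.
P = 54.3083 / 0.650893678 ≈ 83.44.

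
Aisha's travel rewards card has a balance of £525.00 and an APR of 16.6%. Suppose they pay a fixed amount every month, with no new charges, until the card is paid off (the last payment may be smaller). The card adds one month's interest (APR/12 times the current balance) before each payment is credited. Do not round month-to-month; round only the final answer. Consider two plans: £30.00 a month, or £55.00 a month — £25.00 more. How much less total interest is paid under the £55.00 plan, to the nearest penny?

£38.28

Monthly rate r = 16.6%/12 = 1.38333% = 0.0138333.
At £30.00/mo: n = ⌈−ln(1 − rB₀/P)/ln(1+r)⌉ = 21 payments (last £5.30); total interest = total paid − £525.00 = £80.30.
At £55.00/mo: 11 payments (last £17.02); total interest £42.02.
Interest saved = £80.30 − £42.02 = £38.28.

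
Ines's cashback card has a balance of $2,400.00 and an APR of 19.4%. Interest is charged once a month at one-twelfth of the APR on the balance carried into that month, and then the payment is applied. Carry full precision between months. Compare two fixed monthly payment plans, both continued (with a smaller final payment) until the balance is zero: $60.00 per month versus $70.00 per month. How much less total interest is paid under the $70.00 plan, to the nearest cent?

Monthly rate r = 19.4%/12 = 1.61667% = 0.0161667.
At $60.00/mo: n = ⌈−ln(1 − rB₀/P)/ln(1+r)⌉ = 65 payments (last $52.25); total interest = total paid − $2,400.00 = $1,492.25.
At $70.00/mo: 51 payments (last $27.23); total interest $1,127.23.
Interest saved = $1,492.25 − $1,127.23 = $365.02.

$365.02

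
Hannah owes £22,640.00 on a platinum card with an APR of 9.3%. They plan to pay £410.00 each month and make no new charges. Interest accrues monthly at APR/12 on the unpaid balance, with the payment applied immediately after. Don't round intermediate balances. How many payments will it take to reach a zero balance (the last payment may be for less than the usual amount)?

73 payments

Monthly rate r = 9.3%/12 = 0.775% = 0.00775.
Recurrence: B ← B·(1+r) − £410.00.
Month 1: interest £175.46; balance after payment £22,405.46.
Month 2: interest £173.64; balance after payment £22,169.10.
Closed form: n = −ln(1 − rB₀/P)/ln(1+r) = −ln(0.57205)/ln(1.00775) ≈ 72.347, so the balance reaches zero during payment 73.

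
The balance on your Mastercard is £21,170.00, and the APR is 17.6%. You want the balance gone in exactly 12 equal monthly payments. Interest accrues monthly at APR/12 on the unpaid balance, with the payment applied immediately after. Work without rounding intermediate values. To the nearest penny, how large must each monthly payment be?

£1,936.84

Monthly rate r = 17.6%/12 = 1.46667% = 0.0146667.
Level-payment amortization: P = B₀·r / (1 − (1+r)^(−n)) = 21170.00·0.0146667 / (1 − 1.01467^(−12)).
Denominator 1 − (1+r)^(−12) = 0.160309423.
P = 310.493 / 0.160309423 ≈ 1936.84.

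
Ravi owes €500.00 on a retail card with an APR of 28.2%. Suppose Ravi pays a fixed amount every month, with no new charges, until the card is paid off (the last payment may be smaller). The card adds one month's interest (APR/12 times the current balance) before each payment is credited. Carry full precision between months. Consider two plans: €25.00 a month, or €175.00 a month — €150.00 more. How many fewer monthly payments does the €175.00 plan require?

Monthly rate r = 28.2%/12 = 2.35% = 0.0235.
At €25.00/mo: n = ⌈−ln(1 − rB₀/P)/ln(1+r)⌉ = 28 payments (last €8.37); total interest = total paid − €500.00 = €183.37.
At €175.00/mo: 3 payments (last €173.65); total interest €23.65.
Payments saved = 28 − 3 = 25.

25 fewer payments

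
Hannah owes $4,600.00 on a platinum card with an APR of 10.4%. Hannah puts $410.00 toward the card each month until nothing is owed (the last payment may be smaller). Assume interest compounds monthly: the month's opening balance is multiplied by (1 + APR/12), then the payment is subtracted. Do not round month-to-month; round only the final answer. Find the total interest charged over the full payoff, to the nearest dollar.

Monthly rate r = 10.4%/12 = 0.866667% = 0.00866667.
Payoff takes n = ⌈−ln(1 − rB₀/P)/ln(1+r)⌉ = ⌈11.854⌉ = 12 payments; the last is $350.45.
Total paid = 11·$410.00 + $350.45 = $4,860.45.
Total interest = total paid − principal = $4,860.45 − $4,600.00 = $260.45.

$260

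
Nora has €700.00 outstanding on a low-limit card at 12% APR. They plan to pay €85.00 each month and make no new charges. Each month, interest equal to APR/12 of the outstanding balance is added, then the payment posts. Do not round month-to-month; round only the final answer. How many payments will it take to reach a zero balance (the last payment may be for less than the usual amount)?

Monthly rate r = 12%/12 = 1% = 0.01.
Recurrence: B ← B·(1+r) − €85.00.
Month 1: interest €7.00; balance after payment €622.00.
Month 2: interest €6.22; balance after payment €543.22.
Closed form: n = −ln(1 − rB₀/P)/ln(1+r) = −ln(0.91765)/ln(1.01) ≈ 8.637, so the balance reaches zero during payment 9.

9 months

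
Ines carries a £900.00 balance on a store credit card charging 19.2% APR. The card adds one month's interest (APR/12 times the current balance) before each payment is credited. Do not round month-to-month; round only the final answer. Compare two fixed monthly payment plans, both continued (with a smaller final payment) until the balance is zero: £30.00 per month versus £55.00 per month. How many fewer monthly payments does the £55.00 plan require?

Monthly rate r = 19.2%/12 = 1.6% = 0.016.
At £30.00/mo: n = ⌈−ln(1 − rB₀/P)/ln(1+r)⌉ = 42 payments (last £5.93); total interest = total paid − £900.00 = £335.93.
At £55.00/mo: 20 payments (last £6.88); total interest £151.88.
Payments saved = 42 − 20 = 22.

22 fewer payments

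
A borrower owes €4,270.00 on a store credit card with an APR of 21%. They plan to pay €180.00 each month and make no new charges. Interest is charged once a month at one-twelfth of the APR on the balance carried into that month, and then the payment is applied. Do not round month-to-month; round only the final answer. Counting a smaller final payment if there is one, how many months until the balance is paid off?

Monthly rate r = 21%/12 = 1.75% = 0.0175.
Recurrence: B ← B·(1+r) − €180.00.
Month 1: interest €74.73; balance after payment €4,164.73.
Month 2: interest €72.88; balance after payment €4,057.61.
Closed form: n = −ln(1 − rB₀/P)/ln(1+r) = −ln(0.58486)/ln(1.0175) ≈ 30.918, so the balance reaches zero during payment 31.

31 payments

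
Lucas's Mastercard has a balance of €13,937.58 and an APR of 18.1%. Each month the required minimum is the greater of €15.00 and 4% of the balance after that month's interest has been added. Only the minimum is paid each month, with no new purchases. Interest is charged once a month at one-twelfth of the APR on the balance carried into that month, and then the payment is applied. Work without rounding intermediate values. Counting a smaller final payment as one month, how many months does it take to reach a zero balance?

Monthly rate r = 18.1%/12 = 1.50833% = 0.0150833.
While 4% of the post-interest balance exceeds €15.00, each month B ← (B·(1+r))·(1 − 0.04), i.e. B shrinks by the factor (1+r)·0.96 = 0.97448.
This holds for months 1–141. Entering month 142 the balance is €364.06; 4% of the post-interest balance is now below €15.00, so the flat €15.00 minimum applies from here.
From month 142 a fixed €15.00 at rate r clears €364.06 in 31 more payments. Total: 141 + 31 = 172 months.

172 months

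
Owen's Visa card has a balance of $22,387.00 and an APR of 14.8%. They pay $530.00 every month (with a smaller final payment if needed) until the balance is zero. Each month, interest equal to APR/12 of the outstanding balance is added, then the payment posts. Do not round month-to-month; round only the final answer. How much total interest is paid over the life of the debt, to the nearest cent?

Monthly rate r = 14.8%/12 = 1.23333% = 0.0123333.
Payoff takes n = ⌈−ln(1 − rB₀/P)/ln(1+r)⌉ = ⌈60.040⌉ = 61 payments; the last is $21.21.
Total paid = 60·$530.00 + $21.21 = $31,821.21.
Total interest = total paid − principal = $31,821.21 − $22,387.00 = $9,434.21.

$9,434.21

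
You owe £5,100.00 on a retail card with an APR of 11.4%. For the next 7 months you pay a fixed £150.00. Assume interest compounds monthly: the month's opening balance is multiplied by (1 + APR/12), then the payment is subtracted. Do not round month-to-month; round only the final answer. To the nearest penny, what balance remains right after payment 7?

£4,368.57

Monthly rate r = 11.4%/12 = 0.95% = 0.0095.
Each month: B ← B·(1+r) − £150.00.
Month 1: interest £48.45; balance after payment £4,998.45.
Month 2: interest £47.49; balance after payment £4,895.94.
Month 3: interest £46.51; balance after payment £4,792.45.
Month 4: interest £45.53; balance after payment £4,687.97.
Month 5: interest £44.54; balance after payment £4,582.51.
Month 6: interest £43.53; balance after payment £4,476.04.
Month 7: interest £42.52; balance after payment £4,368.57.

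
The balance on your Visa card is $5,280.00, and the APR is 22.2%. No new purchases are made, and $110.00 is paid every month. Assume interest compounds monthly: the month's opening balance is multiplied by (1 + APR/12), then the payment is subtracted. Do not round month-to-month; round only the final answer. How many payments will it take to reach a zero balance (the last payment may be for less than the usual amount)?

Monthly rate r = 22.2%/12 = 1.85% = 0.0185.
Recurrence: B ← B·(1+r) − $110.00.
Month 1: interest $97.68; balance after payment $5,267.68.
Month 2: interest $97.45; balance after payment $5,255.13.
Closed form: n = −ln(1 − rB₀/P)/ln(1+r) = −ln(0.112)/ln(1.0185) ≈ 119.429, so the balance reaches zero during payment 120.

120 payments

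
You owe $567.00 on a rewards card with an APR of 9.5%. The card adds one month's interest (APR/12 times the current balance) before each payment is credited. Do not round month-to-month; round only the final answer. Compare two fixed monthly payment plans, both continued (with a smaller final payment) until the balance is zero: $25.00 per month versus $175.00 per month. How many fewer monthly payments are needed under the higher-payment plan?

Monthly rate r = 9.5%/12 = 0.791667% = 0.00791667.
At $25.00/mo: n = ⌈−ln(1 − rB₀/P)/ln(1+r)⌉ = 26 payments (last $2.43); total interest = total paid − $567.00 = $60.43.
At $175.00/mo: 4 payments (last $51.81); total interest $9.81.
Payments saved = 26 − 4 = 22.

22 fewer payments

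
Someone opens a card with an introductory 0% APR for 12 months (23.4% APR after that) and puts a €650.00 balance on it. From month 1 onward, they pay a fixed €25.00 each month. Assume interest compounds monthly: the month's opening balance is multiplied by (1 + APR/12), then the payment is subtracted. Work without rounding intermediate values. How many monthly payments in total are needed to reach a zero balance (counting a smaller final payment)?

29 months

Promo months 1–12 at r₀ = 0%/12 = 0; months 13+ at r₁ = 23.4%/12 = 0.0195.
After month 12 (no interest yet): B = €650.00 − 12·€25.00 = €350.00.
Then at r₁ with €25.00/mo: n₂ = −ln(1 − r₁·B/P)/ln(1+r₁) ≈ 16.51 → 17 more payments.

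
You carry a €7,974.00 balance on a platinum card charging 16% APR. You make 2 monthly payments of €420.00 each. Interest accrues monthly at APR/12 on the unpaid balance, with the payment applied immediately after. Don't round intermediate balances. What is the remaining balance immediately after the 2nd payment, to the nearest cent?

Monthly rate r = 16%/12 = 1.33333% = 0.0133333.
Each month: B ← B·(1+r) − €420.00.
Month 1: interest €106.32; balance after payment €7,660.32.
Month 2: interest €102.14; balance after payment €7,342.46.

€7,342.46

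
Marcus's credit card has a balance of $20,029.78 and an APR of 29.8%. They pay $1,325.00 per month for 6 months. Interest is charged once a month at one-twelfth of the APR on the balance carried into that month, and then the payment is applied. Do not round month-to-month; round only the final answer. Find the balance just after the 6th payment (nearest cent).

$14,745.54

Monthly rate r = 29.8%/12 = 2.48333% = 0.0248333.
Each month: B ← B·(1+r) − $1,325.00.
Month 1: interest $497.41; balance after payment $19,202.19.
Month 2: interest $476.85; balance after payment $18,354.04.
Month 3: interest $455.79; balance after payment $17,484.83.
Month 4: interest $434.21; balance after payment $16,594.04.
Month 5: interest $412.09; balance after payment $15,681.12.
Month 6: interest $389.41; balance after payment $14,745.54.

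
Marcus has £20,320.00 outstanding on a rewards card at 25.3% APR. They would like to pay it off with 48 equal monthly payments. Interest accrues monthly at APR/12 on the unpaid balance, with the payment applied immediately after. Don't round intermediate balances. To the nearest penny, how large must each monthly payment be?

Monthly rate r = 25.3%/12 = 2.10833% = 0.0210833.
Level-payment amortization: P = B₀·r / (1 − (1+r)^(−n)) = 20320.00·0.0210833 / (1 − 1.02108^(−48)).
Denominator 1 − (1+r)^(−48) = 0.632664415.
P = 428.413 / 0.632664415 ≈ 677.16.

£677.16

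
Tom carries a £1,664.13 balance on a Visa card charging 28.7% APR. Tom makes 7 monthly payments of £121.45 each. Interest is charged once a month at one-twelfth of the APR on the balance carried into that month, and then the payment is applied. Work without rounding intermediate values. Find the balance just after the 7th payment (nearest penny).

£1,049.90

Monthly rate r = 28.7%/12 = 2.39167% = 0.0239167.
Each month: B ← B·(1+r) − £121.45.
Month 1: interest £39.80; balance after payment £1,582.48.
Month 2: interest £37.85; balance after payment £1,498.88.
Month 3: interest £35.85; balance after payment £1,413.28.
Month 4: interest £33.80; balance after payment £1,325.63.
Month 5: interest £31.70; balance after payment £1,235.88.
Month 6: interest £29.56; balance after payment £1,143.99.
Month 7: interest £27.36; balance after payment £1,049.90.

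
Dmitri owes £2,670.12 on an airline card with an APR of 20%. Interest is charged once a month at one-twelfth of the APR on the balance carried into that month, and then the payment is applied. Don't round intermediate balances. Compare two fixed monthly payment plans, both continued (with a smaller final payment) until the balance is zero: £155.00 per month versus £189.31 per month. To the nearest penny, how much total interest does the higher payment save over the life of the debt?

Monthly rate r = 20%/12 = 1.66667% = 0.0166667.
At £155.00/mo: n = ⌈−ln(1 − rB₀/P)/ln(1+r)⌉ = 21 payments (last £73.85); total interest = total paid − £2,670.12 = £503.73.
At £189.31/mo: 17 payments (last £40.44); total interest £399.28.
Interest saved = £503.73 − £399.28 = £104.45.

£104.45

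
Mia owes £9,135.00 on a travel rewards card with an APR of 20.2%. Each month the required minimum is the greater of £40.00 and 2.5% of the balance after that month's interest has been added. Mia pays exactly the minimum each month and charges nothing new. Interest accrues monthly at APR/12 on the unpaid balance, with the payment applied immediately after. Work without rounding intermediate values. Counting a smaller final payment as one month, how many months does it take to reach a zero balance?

Monthly rate r = 20.2%/12 = 1.68333% = 0.0168333.
While 2.5% of the post-interest balance exceeds £40.00, each month B ← (B·(1+r))·(1 − 0.025), i.e. B shrinks by the factor (1+r)·0.975 = 0.99141.
This holds for months 1–204. Entering month 205 the balance is £1,572.55; 2.5% of the post-interest balance is now below £40.00, so the flat £40.00 minimum applies from here.
From month 205 a fixed £40.00 at rate r clears £1,572.55 in 65 more payments. Total: 204 + 65 = 269 months.

269 months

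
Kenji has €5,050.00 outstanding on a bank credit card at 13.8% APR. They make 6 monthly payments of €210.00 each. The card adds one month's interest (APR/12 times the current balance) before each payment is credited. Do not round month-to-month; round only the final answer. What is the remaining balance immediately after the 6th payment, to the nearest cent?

€4,111.84

Monthly rate r = 13.8%/12 = 1.15% = 0.0115.
Each month: B ← B·(1+r) − €210.00.
Month 1: interest €58.07; balance after payment €4,898.07.
Month 2: interest €56.33; balance after payment €4,744.40.
Month 3: interest €54.56; balance after payment €4,588.96.
Month 4: interest €52.77; balance after payment €4,431.74.
Month 5: interest €50.96; balance after payment €4,272.70.
Month 6: interest €49.14; balance after payment €4,111.84.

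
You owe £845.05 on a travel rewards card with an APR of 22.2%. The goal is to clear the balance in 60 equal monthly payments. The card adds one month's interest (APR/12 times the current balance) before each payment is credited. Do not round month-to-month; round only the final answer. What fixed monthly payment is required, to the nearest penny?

£23.44

Monthly rate r = 22.2%/12 = 1.85% = 0.0185.
Level-payment amortization: P = B₀·r / (1 − (1+r)^(−n)) = 845.05·0.0185 / (1 − 1.0185^(−60)).
Denominator 1 − (1+r)^(−60) = 0.667081446.
P = 15.6334 / 0.667081446 ≈ 23.44.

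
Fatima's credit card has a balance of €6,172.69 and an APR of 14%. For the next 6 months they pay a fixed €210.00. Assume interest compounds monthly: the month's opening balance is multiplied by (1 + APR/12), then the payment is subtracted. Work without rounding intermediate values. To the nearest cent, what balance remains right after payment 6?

Monthly rate r = 14%/12 = 1.16667% = 0.0116667.
Each month: B ← B·(1+r) − €210.00.
Month 1: interest €72.01; balance after payment €6,034.70.
Month 2: interest €70.40; balance after payment €5,895.11.
Month 3: interest €68.78; balance after payment €5,753.89.
Month 4: interest €67.13; balance after payment €5,611.01.
Month 5: interest €65.46; balance after payment €5,466.48.
Month 6: interest €63.78; balance after payment €5,320.25.

€5,320.25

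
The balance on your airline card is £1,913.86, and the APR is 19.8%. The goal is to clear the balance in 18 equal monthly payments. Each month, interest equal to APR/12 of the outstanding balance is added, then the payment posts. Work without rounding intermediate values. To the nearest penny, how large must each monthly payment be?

Monthly rate r = 19.8%/12 = 1.65% = 0.0165.
Level-payment amortization: P = B₀·r / (1 − (1+r)^(−n)) = 1913.86·0.0165 / (1 − 1.0165^(−18)).
Denominator 1 − (1+r)^(−18) = 0.255152942.
P = 31.5787 / 0.255152942 ≈ 123.76.

£123.76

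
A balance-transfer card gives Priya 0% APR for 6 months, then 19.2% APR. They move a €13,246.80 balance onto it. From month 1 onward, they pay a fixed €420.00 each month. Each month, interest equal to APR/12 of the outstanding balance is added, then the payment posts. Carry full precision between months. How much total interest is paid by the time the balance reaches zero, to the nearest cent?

€3,173.44

Promo months 1–6 at r₀ = 0%/12 = 0; months 7+ at r₁ = 19.2%/12 = 0.016.
After month 6 (no interest yet): B = €13,246.80 − 6·€420.00 = €10,726.80.
Then at r₁ with €420.00/mo: n₂ = −ln(1 − r₁·B/P)/ln(1+r₁) ≈ 33.10 → 34 more payments.
Total paid = 39·€420.00 + €40.24 = €16,420.24; interest = €16,420.24 − €13,246.80 = €3,173.44.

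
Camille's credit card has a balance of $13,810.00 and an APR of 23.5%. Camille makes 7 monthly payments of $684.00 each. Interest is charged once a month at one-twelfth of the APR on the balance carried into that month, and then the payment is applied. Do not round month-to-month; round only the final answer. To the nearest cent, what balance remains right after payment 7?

Monthly rate r = 23.5%/12 = 1.95833% = 0.0195833.
Each month: B ← B·(1+r) − $684.00.
Month 1: interest $270.45; balance after payment $13,396.45.
Month 2: interest $262.35; balance after payment $12,974.79.
Month 3: interest $254.09; balance after payment $12,544.88.
Month 4: interest $245.67; balance after payment $12,106.55.
Month 5: interest $237.09; balance after payment $11,659.64.
Month 6: interest $228.33; balance after payment $11,203.97.
Month 7: interest $219.41; balance after payment $10,739.39.

$10,739.39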